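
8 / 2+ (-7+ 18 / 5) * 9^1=-133/5 = -26.60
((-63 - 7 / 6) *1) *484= -93170/3 = -31056.67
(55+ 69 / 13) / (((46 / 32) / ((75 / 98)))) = 9600/299 = 32.11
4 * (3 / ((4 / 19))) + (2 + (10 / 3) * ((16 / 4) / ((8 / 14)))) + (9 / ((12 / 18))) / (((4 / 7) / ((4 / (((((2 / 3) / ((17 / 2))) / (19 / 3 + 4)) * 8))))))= 314617/192 = 1638.63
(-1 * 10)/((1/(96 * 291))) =-279360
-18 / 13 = -1.38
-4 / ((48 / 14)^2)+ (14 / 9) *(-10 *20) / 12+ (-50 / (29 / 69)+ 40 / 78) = -23569499/162864 = -144.72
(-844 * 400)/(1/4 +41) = -270080/33 = -8184.24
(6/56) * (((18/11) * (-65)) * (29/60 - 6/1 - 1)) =45747/616 = 74.26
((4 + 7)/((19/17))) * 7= 1309/19 = 68.89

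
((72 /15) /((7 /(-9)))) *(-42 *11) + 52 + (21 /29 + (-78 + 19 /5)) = 82062/29 = 2829.72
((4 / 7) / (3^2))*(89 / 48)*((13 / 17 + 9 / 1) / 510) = 7387/3277260 = 0.00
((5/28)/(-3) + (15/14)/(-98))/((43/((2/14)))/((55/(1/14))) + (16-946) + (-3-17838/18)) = 7975/217733313 = 0.00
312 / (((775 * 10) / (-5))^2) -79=-47449297/600625 = -79.00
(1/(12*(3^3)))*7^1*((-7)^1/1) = -49/324 = -0.15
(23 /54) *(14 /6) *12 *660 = 70840/9 = 7871.11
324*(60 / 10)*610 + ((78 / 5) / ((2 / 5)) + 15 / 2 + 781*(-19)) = 2342095/2 = 1171047.50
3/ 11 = 0.27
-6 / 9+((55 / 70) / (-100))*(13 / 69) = -64543/96600 = -0.67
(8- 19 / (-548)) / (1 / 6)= 13209/274 = 48.21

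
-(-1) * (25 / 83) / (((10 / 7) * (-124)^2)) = 35/2552416 = 0.00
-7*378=-2646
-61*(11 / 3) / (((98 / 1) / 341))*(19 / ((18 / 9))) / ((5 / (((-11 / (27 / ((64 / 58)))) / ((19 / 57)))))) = 1994.28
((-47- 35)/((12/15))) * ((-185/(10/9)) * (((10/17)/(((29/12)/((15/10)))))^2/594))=10239750/2673539 = 3.83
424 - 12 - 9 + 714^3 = 363994747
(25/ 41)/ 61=25/2501 = 0.01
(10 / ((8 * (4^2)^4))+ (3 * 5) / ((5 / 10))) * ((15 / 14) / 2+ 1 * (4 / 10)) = 29435045/1048576 = 28.07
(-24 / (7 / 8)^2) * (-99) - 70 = 148634/49 = 3033.35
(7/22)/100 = 7/2200 = 0.00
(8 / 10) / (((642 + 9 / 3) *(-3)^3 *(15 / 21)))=-28/435375 = 0.00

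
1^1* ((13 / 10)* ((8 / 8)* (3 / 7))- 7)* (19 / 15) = -8569/1050 = -8.16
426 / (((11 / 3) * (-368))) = -639/2024 = -0.32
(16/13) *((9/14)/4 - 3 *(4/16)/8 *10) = -87/91 = -0.96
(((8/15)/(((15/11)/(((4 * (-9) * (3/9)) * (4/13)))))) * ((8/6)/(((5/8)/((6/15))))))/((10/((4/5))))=-180224/1828125 = -0.10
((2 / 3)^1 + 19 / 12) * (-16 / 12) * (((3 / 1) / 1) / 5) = -9/5 = -1.80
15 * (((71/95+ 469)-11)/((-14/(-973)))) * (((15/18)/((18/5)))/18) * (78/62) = 656257225/84816 = 7737.42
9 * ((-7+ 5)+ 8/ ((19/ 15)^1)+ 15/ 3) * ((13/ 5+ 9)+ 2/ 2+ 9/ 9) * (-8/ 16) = -54162/95 = -570.13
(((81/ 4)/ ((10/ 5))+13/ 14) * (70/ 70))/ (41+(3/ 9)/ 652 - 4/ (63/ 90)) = 302691/966278 = 0.31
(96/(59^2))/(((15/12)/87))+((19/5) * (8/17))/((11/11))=1097048/295885 = 3.71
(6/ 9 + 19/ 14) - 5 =-125/42 = -2.98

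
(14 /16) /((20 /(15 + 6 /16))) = 861/1280 = 0.67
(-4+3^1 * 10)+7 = 33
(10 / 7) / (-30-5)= -2/49 = -0.04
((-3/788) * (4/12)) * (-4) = 1/197 = 0.01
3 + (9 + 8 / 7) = 13.14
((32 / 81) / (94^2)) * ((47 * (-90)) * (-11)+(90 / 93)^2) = 39747760/19105641 = 2.08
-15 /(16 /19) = -285/16 = -17.81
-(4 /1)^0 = -1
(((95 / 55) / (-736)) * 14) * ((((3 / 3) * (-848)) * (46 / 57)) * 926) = 687092/33 = 20820.97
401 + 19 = 420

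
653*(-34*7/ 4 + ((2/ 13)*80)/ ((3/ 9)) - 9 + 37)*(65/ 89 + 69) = 285702519/1157 = 246933.90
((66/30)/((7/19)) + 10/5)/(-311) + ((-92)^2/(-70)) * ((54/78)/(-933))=9069/141505 = 0.06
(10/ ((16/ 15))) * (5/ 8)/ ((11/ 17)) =6375/704 = 9.06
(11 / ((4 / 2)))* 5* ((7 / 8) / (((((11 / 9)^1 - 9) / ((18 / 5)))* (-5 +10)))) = -891/400 = -2.23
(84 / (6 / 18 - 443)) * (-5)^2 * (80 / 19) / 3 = -10500/1577 = -6.66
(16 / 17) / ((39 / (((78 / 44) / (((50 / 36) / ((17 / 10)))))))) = 72/1375 = 0.05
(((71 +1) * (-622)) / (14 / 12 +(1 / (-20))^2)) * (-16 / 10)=61286.73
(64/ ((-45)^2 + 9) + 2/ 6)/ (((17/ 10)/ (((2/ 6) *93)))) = 115010/17289 = 6.65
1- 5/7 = 2/7 = 0.29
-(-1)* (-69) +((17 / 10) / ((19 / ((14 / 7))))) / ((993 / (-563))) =-6518686/94335 = -69.10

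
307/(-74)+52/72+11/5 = -2042/1665 = -1.23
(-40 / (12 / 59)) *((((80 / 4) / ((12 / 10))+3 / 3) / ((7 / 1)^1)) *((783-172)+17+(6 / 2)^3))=-20481850/63 = -325108.73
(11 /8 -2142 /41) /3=-16685/984 = -16.96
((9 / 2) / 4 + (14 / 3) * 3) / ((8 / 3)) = 363/64 = 5.67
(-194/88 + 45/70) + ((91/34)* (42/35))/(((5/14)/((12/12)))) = 972751/130900 = 7.43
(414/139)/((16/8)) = 207/139 = 1.49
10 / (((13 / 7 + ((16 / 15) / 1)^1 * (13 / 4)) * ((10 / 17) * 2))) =1785/1118 = 1.60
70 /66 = 35/33 = 1.06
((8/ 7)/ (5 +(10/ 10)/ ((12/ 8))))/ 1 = 24/119 = 0.20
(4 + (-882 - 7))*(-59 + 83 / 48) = 810955/16 = 50684.69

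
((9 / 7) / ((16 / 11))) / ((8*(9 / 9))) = 99/896 = 0.11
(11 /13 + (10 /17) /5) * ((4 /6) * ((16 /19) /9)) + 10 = 380182/37791 = 10.06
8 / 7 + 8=64/7 = 9.14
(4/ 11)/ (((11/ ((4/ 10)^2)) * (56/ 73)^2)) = 5329/592900 = 0.01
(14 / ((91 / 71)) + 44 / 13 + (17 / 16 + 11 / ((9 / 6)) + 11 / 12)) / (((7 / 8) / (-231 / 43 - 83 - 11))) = -20993249/7826 = -2682.50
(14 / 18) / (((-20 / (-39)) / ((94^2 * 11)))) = 2211209/15 = 147413.93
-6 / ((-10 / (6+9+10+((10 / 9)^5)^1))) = 315245/19683 = 16.02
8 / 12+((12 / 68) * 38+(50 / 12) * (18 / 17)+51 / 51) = 652/51 = 12.78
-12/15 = -4/5 = -0.80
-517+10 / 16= -4131/8 = -516.38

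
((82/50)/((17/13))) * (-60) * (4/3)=-100.33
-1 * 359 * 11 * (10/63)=-39490/63 = -626.83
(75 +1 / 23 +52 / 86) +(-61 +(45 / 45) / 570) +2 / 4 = 4270222/281865 = 15.15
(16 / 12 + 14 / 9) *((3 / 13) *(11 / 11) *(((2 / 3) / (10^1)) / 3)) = 2/135 = 0.01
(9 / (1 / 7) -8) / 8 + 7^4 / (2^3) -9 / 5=1526/5 = 305.20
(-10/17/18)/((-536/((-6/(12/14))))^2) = -245/43956288 = 0.00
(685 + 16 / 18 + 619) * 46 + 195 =541979/9 = 60219.89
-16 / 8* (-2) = 4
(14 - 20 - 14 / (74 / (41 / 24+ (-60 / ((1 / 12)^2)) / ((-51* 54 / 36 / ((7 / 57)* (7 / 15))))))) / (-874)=2164877/250684176 = 0.01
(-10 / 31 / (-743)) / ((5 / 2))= 4/23033 = 0.00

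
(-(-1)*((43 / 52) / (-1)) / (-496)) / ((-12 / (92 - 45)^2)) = -94987/309504 = -0.31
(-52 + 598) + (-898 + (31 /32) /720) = -8110049/23040 = -352.00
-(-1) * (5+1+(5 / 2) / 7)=89/14 = 6.36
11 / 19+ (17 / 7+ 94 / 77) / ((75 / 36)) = 85243/36575 = 2.33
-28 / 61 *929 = -26012/61 = -426.43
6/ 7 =0.86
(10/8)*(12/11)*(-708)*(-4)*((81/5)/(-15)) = -229392/55 = -4170.76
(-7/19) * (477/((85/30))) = -20034/323 = -62.02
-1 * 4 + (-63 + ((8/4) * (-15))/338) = -11338/169 = -67.09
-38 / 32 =-19/16 = -1.19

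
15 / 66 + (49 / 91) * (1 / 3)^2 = 739/2574 = 0.29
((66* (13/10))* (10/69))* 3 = 37.30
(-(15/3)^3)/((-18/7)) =48.61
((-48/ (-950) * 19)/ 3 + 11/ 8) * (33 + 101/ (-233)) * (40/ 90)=428722/17475 = 24.53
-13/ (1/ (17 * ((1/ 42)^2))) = -221/1764 = -0.13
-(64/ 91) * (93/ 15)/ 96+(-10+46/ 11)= -5.86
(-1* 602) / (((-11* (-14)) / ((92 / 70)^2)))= -90988/13475 = -6.75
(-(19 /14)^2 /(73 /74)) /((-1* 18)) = 13357/128772 = 0.10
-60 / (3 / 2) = -40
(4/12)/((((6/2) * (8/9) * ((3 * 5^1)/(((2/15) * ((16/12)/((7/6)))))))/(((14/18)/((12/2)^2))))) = 1/36450 = 0.00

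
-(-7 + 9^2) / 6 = -37/3 = -12.33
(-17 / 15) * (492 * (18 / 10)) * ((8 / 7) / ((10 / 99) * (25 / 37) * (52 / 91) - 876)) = 183823992/140378225 = 1.31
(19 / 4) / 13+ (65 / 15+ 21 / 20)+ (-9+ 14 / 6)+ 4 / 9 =-277/585 = -0.47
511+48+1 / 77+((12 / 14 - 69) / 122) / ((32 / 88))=20947755/37576 = 557.48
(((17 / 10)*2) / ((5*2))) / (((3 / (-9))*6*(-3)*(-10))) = -17/3000 = -0.01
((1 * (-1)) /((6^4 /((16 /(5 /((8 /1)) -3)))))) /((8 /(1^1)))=1/1539 = 0.00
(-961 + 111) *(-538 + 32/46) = 456708.70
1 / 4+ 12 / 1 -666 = -2615/4 = -653.75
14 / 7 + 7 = 9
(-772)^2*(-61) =-36355024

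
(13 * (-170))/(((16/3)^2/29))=-288405/128 = -2253.16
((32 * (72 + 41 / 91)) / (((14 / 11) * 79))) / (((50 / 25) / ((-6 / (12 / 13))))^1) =-290092/3871 = -74.94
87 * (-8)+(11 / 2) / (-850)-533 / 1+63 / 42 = -2086761/1700 = -1227.51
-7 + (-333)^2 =110882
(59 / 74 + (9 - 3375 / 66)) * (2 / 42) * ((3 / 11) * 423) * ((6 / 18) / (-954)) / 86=790775/857058972 = 0.00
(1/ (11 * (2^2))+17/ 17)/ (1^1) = 45/44 = 1.02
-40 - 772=-812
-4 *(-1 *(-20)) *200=-16000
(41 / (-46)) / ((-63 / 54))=123/161 = 0.76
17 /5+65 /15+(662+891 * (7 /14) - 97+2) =30607/30 = 1020.23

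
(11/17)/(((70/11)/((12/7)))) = 726/4165 = 0.17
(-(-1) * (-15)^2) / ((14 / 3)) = 675/14 = 48.21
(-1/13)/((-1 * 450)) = 1/5850 = 0.00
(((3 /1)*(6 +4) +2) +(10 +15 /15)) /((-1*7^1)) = -43/7 = -6.14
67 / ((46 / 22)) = 737/23 = 32.04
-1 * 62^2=-3844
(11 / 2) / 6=11/12 = 0.92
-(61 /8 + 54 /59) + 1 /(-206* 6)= -1245697/145848 = -8.54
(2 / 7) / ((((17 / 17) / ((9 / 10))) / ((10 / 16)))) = 9/56 = 0.16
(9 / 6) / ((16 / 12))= 9/8 = 1.12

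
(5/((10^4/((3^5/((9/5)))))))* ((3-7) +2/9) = -51/200 = -0.26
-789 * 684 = -539676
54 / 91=0.59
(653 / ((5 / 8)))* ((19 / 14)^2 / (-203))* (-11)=5186126/49735 = 104.28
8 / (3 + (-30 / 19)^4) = 1042568/1200963 = 0.87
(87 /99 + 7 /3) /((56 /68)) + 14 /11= 1195/231 = 5.17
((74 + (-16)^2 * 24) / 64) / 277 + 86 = 765413/8864 = 86.35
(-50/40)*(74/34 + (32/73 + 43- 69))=145105/4964 = 29.23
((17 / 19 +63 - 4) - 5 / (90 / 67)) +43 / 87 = 562021/9918 = 56.67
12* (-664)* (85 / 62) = -338640/31 = -10923.87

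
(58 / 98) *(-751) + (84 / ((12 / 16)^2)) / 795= -51920963/116865 = -444.28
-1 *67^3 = -300763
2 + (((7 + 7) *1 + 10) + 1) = 27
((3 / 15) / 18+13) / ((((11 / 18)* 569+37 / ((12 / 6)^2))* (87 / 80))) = 37472/1118037 = 0.03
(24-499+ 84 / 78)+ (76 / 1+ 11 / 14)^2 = 13815569/2548 = 5422.12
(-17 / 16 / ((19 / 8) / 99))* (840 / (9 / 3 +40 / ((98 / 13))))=-3148740/703 = -4479.00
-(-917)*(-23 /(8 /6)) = -63273/4 = -15818.25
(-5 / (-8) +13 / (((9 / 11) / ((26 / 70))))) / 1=16447/2520 = 6.53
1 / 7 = 0.14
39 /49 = 0.80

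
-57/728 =-0.08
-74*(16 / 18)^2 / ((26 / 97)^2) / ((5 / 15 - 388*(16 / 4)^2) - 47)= 2785064/21405033 = 0.13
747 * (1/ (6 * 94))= 249/188 = 1.32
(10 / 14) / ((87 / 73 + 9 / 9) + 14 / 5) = 1825/12754 = 0.14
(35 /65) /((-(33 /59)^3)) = -1437653/467181 = -3.08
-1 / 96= -0.01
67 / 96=0.70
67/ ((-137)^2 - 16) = 67/18753 = 0.00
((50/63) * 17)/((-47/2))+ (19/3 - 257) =-743924/2961 = -251.24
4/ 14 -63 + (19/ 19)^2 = -61.71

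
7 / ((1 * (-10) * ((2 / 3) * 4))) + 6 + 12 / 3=779/80 = 9.74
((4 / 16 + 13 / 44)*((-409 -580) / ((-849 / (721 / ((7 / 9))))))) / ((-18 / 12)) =-1222404/3113 = -392.68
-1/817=-1/817 = 0.00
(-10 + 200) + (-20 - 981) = -811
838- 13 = 825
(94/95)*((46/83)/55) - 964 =-418058376/433675 = -963.99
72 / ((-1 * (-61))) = 1.18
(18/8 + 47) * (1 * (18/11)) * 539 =86877/2 = 43438.50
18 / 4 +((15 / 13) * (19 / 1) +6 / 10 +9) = 4683/130 = 36.02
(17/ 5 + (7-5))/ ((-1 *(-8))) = 27/40 = 0.68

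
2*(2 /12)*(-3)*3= -3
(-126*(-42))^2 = 28005264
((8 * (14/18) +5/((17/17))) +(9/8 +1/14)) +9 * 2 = 15331/504 = 30.42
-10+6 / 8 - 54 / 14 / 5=-10.02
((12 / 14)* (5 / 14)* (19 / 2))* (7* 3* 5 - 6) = 28215/98 = 287.91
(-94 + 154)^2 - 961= 2639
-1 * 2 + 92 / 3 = 28.67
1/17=0.06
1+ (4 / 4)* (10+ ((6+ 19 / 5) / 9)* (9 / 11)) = 654/55 = 11.89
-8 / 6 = -4/3 = -1.33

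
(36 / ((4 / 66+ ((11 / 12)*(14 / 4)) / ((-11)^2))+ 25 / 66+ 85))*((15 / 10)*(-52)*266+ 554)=-927168/109 = -8506.13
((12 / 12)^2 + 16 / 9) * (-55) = -1375/9 = -152.78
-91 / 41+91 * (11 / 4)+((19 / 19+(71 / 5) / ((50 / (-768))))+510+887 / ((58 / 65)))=912539791/594500 = 1534.97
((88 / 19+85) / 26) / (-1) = -131/38 = -3.45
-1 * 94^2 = -8836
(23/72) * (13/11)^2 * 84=27209/726 = 37.48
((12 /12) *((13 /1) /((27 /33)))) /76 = 143/684 = 0.21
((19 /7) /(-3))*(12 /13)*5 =-380/91 = -4.18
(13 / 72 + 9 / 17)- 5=-5251/1224 = -4.29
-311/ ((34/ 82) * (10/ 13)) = -165763/170 = -975.08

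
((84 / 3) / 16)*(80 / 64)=35/16 = 2.19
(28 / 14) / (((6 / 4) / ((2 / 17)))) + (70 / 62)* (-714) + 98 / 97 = -123446536/153357 = -804.96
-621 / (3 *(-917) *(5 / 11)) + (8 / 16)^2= 13693/18340 = 0.75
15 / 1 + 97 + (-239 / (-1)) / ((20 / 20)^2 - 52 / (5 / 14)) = 110.35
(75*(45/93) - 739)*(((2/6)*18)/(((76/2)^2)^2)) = -8169/4039951 = 0.00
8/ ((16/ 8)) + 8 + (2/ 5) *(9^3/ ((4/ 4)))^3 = 774841038/5 = 154968207.60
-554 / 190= -2.92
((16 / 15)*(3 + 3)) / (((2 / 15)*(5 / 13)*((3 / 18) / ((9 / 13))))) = 518.40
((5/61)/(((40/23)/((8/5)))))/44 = 23/13420 = 0.00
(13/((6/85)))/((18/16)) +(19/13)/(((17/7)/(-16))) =919364/5967 = 154.07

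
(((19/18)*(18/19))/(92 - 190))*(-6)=3/49 = 0.06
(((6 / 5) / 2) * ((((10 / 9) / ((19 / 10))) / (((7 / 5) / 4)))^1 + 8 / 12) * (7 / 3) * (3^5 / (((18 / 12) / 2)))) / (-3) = -33576/95 = -353.43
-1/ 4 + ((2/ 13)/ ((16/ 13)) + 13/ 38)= 33/152 = 0.22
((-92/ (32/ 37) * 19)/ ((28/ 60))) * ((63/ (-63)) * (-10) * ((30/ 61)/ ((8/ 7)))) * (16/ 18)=-2021125/122 = -16566.60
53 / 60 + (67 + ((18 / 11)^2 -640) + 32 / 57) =-26156991/45980 = -568.88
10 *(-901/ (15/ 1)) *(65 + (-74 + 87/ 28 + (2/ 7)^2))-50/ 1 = 1011539/294 = 3440.61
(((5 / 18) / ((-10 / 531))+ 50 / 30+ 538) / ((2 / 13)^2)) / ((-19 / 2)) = -1064531/456 = -2334.50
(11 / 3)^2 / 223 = 121/2007 = 0.06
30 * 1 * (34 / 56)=255/14 = 18.21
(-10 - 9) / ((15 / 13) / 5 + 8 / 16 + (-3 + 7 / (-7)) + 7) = -494/97 = -5.09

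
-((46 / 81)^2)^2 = -0.10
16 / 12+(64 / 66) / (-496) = 454/341 = 1.33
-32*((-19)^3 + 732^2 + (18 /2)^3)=-16950208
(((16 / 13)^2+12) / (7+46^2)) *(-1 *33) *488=-3343776/32617 = -102.52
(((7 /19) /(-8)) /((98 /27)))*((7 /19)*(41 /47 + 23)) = -15147/135736 = -0.11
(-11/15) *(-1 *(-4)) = -44/15 = -2.93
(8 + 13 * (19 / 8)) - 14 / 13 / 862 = 1742477/44824 = 38.87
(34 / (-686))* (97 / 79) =-0.06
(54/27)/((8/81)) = 81/4 = 20.25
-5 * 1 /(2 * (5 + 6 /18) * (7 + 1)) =-15/256 = -0.06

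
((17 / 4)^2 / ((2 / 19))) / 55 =5491/1760 = 3.12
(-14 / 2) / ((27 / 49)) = -343/27 = -12.70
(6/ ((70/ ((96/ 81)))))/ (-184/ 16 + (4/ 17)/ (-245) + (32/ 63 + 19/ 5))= -7616/539261 = -0.01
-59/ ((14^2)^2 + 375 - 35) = -59/38756 = 0.00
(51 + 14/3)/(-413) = -167/1239 = -0.13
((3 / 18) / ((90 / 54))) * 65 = 13/2 = 6.50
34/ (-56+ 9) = -34/47 = -0.72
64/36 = 16/9 = 1.78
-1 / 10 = -0.10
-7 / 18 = -0.39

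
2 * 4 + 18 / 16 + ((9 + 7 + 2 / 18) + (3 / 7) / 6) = 12755/504 = 25.31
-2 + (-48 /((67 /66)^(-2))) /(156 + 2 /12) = -262666/113377 = -2.32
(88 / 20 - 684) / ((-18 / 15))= 1699/3 = 566.33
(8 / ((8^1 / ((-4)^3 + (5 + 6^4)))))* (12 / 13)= 14844/13 = 1141.85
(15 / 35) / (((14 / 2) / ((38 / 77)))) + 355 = 1339529/3773 = 355.03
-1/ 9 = -0.11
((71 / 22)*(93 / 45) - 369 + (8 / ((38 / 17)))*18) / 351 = -1867891/2200770 = -0.85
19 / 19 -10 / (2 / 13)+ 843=779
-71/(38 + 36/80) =-1420/769 = -1.85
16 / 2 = 8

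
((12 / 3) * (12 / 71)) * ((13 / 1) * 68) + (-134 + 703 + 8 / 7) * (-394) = -111347210/497 = -224038.65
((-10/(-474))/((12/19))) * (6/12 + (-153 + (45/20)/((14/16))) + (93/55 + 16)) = -644879/145992 = -4.42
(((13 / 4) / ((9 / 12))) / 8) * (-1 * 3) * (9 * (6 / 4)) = -351/16 = -21.94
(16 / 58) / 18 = 0.02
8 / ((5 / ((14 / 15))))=112/75 = 1.49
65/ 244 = 0.27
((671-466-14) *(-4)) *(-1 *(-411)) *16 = -5024064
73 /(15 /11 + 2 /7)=5621/127 = 44.26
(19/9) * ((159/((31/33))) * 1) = 11077/31 = 357.32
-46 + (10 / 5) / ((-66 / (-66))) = -44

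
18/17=1.06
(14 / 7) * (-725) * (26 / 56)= -9425/14 = -673.21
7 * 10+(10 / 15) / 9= 1892/27 = 70.07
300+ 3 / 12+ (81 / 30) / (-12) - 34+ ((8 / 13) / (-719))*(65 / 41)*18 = 313657239/1179160 = 266.00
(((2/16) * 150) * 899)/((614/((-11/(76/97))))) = -71942475/186656 = -385.43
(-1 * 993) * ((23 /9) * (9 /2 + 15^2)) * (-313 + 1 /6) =728769651/4 = 182192412.75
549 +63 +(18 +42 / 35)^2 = 24516/25 = 980.64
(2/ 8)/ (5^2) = 1/100 = 0.01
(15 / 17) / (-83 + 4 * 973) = 15/64753 = 0.00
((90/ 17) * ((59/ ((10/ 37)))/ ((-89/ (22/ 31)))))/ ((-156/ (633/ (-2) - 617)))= -134496813/2438956 = -55.15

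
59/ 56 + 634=35563/56 = 635.05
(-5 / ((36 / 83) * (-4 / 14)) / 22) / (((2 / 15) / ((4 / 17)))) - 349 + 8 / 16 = -1549543/4488 = -345.26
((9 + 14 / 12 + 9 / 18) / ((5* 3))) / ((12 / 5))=8/27 = 0.30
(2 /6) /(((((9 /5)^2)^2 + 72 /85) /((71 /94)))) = 754375/33991434 = 0.02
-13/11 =-1.18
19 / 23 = 0.83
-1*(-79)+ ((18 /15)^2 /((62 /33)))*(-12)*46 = -266663/775 = -344.08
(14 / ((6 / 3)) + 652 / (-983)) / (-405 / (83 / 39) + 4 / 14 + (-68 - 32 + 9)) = -3619049/160494410 = -0.02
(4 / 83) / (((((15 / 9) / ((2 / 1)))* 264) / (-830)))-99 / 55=-109/55 = -1.98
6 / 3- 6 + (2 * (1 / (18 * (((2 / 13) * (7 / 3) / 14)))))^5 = 370321/243 = 1523.95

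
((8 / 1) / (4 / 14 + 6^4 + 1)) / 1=56/9081 = 0.01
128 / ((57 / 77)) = 9856/57 = 172.91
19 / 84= 0.23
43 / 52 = 0.83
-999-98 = -1097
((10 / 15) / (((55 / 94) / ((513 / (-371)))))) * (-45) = 289332/4081 = 70.90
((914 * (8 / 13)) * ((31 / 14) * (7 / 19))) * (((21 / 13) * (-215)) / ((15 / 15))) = -511712040/3211 = -159362.20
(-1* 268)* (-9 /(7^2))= 2412/49 = 49.22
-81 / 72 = -9/8 = -1.12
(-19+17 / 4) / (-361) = 59/1444 = 0.04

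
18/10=9/5 = 1.80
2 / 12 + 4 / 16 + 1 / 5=37/60 = 0.62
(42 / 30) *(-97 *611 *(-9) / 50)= 3733821/250 = 14935.28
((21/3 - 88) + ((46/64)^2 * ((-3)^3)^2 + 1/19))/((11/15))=86284005/214016 = 403.17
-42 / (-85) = 0.49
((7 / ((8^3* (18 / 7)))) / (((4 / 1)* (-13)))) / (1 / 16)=-49/29952 = 0.00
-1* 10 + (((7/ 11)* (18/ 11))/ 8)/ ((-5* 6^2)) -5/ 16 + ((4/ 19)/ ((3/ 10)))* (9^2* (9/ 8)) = 1233049/22990 = 53.63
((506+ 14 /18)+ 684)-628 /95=1012463/855 = 1184.17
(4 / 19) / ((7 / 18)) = 72/133 = 0.54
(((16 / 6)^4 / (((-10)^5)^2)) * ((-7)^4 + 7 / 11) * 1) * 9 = 35224/322265625 = 0.00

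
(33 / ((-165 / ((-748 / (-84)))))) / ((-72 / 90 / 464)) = 21692/21 = 1032.95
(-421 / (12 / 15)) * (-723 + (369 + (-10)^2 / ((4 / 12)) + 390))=-176820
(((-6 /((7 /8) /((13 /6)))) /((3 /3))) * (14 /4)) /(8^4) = -13/1024 = -0.01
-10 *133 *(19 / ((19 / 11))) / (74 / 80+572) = -585200/22917 = -25.54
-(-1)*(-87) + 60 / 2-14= -71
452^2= 204304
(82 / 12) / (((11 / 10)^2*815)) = 410/59169 = 0.01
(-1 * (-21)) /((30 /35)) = 49/2 = 24.50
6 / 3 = 2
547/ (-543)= -547/543 = -1.01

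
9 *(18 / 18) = 9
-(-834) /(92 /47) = 19599/46 = 426.07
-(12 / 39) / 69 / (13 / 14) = -56/11661 = 0.00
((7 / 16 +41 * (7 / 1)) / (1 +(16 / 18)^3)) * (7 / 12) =98.50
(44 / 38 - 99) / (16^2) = -1859/4864 = -0.38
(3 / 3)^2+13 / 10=23/10 = 2.30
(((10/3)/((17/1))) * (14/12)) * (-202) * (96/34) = -113120/867 = -130.47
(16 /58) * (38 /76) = 4/29 = 0.14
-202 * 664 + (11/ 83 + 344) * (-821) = -34582847/83 = -416660.81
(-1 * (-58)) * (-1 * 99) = -5742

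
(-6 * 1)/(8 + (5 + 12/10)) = -30/71 = -0.42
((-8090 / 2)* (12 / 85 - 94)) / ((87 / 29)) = 6454202/51 = 126552.98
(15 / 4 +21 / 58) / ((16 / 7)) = 1.80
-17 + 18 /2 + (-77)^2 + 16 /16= 5922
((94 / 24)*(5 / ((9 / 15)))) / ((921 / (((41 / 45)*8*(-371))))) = -7149170/74601 = -95.83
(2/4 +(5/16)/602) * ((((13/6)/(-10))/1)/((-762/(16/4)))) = 20891/36697920 = 0.00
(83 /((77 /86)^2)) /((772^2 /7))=153467/126199612 = 0.00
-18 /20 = -9/10 = -0.90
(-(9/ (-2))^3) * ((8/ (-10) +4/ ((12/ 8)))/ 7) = 24.30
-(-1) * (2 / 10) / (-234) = -1/1170 = 0.00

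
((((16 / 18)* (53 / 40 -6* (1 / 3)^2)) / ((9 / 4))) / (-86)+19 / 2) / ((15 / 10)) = 992339/156735 = 6.33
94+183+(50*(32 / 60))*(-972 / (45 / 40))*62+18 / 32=-22851239/16 = -1428202.44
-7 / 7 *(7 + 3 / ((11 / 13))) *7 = -812/11 = -73.82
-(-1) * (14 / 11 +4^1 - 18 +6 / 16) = -1087/88 = -12.35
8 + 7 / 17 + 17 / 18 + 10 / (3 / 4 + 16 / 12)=21659/1530 = 14.16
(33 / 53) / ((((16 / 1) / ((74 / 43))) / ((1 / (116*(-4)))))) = -1221/8459648 = 0.00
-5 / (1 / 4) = -20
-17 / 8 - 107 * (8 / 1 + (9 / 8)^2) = -63587/64 = -993.55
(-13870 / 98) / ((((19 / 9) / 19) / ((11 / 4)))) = -3502.88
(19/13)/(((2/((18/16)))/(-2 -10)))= -513/52 = -9.87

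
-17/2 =-8.50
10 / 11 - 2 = -12/11 = -1.09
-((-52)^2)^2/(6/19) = -69460352/3 = -23153450.67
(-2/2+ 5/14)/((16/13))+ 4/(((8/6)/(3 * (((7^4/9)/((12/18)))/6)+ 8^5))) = 22154435/224 = 98903.73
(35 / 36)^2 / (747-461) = 1225/370656 = 0.00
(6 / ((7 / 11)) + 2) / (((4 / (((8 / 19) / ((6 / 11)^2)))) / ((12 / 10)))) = 1936/399 = 4.85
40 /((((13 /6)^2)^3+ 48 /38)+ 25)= 7091712/22998143 = 0.31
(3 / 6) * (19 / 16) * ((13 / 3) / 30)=247/2880 = 0.09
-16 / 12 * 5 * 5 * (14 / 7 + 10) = -400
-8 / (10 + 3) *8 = -64/13 = -4.92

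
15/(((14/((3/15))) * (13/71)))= 213/182 = 1.17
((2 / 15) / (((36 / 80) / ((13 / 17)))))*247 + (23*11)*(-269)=-31212475/459 = -68001.03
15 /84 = 5/28 = 0.18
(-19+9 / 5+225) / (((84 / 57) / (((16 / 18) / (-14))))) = -19741/2205 = -8.95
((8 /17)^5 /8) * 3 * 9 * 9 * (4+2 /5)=21897216/7099285 = 3.08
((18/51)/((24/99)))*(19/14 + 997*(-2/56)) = -13563/272 = -49.86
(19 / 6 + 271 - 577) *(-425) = 772225/6 = 128704.17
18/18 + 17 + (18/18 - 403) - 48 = -432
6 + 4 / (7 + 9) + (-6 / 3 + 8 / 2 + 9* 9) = 89.25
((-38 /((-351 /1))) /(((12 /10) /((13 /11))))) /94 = 95/83754 = 0.00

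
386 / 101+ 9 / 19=8243/1919 = 4.30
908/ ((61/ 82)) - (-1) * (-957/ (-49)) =3706721/2989 = 1240.12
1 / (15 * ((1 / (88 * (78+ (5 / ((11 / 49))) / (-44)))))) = 75014/165 = 454.63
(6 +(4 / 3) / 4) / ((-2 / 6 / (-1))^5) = 1539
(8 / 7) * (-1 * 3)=-24/7 = -3.43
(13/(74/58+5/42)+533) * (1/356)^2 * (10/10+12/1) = 11978213/215324464 = 0.06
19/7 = 2.71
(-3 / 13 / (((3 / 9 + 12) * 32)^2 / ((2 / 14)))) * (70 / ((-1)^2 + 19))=-27/36448256 = 0.00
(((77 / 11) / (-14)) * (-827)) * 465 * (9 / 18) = 384555/4 = 96138.75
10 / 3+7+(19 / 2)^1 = 19.83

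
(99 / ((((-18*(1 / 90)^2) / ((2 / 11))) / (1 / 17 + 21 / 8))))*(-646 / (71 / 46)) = 645995250/71 = 9098524.65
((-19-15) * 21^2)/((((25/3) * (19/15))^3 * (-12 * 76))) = 1821771/130321000 = 0.01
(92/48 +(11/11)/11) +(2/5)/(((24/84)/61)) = 57689/660 = 87.41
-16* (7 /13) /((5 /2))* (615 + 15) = -28224/13 = -2171.08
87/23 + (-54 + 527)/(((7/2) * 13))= 29675/2093 = 14.18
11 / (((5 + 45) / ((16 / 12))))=0.29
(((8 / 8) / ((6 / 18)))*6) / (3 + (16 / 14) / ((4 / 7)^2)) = 36/13 = 2.77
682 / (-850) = -341/425 = -0.80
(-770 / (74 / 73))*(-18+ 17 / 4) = 1545775/148 = 10444.43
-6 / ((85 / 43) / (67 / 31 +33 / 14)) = -13.71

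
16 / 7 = 2.29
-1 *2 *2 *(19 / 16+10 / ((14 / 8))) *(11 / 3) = -8503/84 = -101.23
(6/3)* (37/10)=37/5 = 7.40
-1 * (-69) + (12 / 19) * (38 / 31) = 2163/31 = 69.77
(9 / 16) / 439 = 9/7024 = 0.00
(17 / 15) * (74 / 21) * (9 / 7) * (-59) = -74222/245 = -302.95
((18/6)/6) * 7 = 7/2 = 3.50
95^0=1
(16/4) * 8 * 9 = 288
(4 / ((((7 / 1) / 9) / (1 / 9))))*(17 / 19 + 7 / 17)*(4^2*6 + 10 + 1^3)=180616/2261 = 79.88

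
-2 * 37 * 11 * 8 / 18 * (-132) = 143264/3 = 47754.67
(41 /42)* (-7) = -41/6 = -6.83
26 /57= 0.46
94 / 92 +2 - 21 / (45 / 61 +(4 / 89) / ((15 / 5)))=-609967/24518 = -24.88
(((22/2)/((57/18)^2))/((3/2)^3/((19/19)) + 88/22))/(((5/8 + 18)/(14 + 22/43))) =15814656/136462693 = 0.12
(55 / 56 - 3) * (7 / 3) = -4.71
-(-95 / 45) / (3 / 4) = 76/27 = 2.81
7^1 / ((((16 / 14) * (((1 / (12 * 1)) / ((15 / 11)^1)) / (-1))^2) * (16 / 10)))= 496125/484 = 1025.05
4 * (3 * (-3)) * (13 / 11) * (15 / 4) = -1755/11 = -159.55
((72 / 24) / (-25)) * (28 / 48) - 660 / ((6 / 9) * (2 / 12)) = -594007/100 = -5940.07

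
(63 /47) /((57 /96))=2016/893 = 2.26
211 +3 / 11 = 211.27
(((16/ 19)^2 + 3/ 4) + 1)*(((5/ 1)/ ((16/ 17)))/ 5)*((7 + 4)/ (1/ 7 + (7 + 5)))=273427/115520 = 2.37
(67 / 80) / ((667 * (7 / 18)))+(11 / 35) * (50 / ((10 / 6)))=1761483/186760 = 9.43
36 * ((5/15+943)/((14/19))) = 322620/7 = 46088.57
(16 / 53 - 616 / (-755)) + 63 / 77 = 852143/440165 = 1.94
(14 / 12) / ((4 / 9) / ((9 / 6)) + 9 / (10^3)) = 31500/8243 = 3.82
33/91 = 0.36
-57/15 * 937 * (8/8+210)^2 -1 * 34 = -792607533/5 = -158521506.60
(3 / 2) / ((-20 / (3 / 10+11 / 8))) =-201/1600 = -0.13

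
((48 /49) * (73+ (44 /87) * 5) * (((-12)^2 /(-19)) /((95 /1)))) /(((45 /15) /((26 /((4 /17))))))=-557641344/2564905 = -217.41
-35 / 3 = -11.67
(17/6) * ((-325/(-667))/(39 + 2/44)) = 60775/1718859 = 0.04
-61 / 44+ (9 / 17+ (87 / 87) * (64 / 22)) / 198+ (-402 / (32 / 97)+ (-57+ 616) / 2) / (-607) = 32014469/179798256 = 0.18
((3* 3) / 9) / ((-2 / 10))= -5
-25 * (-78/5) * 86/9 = 11180/3 = 3726.67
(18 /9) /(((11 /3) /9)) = 4.91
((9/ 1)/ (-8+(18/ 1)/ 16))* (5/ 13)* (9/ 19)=-648/2717 = -0.24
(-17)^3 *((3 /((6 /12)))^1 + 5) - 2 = -54045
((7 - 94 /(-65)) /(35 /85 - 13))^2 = 87104889/193488100 = 0.45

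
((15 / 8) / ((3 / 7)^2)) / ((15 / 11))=539/72 = 7.49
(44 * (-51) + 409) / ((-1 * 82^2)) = 1835/6724 = 0.27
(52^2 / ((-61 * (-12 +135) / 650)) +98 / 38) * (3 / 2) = -33026753/95038 = -347.51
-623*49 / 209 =-30527/209 = -146.06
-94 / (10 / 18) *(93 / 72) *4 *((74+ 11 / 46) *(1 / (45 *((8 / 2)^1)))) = -995131/2760 = -360.55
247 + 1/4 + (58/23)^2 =536637/2116 = 253.61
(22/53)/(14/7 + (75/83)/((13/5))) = 23738/134249 = 0.18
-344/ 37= -9.30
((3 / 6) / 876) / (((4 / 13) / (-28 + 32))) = 0.01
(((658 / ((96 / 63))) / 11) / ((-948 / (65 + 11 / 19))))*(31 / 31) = -2.72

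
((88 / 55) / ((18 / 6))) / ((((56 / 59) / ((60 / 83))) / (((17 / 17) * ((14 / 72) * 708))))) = 13924/249 = 55.92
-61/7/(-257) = 61/1799 = 0.03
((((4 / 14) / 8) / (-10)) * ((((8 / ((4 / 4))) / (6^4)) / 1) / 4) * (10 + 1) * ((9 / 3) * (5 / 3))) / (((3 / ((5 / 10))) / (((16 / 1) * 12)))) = -11/1134 = -0.01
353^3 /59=43986977/59 = 745541.98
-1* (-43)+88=131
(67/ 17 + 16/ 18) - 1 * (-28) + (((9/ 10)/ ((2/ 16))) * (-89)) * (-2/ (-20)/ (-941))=118411181/3599325 = 32.90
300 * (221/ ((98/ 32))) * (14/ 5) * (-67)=-28429440/7 = -4061348.57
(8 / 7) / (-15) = -8/105 = -0.08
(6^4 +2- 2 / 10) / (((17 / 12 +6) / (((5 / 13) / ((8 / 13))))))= 19467/178 = 109.37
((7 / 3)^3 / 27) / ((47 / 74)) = 0.74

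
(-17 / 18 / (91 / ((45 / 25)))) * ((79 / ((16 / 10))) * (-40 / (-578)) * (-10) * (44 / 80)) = 4345/12376 = 0.35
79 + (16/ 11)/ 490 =212913/2695 = 79.00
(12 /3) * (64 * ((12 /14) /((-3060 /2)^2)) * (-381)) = -16256/455175 = -0.04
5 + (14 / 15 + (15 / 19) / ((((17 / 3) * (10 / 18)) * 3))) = 29152/4845 = 6.02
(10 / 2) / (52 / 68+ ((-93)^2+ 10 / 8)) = 340/588269 = 0.00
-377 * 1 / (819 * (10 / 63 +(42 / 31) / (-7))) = 899/68 = 13.22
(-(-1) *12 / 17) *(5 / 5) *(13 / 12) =13/17 = 0.76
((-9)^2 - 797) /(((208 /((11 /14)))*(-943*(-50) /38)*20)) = -37411/343252000 = 0.00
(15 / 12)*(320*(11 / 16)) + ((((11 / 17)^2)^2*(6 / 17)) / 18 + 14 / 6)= 393778555/1419857 = 277.34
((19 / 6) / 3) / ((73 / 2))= 0.03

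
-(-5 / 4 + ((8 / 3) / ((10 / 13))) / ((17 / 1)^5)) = 106489067/85191420 = 1.25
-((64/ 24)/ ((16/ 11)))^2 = -121/36 = -3.36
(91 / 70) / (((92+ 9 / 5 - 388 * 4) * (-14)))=13/204148 = 0.00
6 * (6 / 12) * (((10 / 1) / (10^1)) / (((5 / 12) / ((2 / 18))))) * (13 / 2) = 26/5 = 5.20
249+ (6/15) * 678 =2601/5 = 520.20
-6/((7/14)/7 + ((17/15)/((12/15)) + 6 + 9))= -504/1385 = -0.36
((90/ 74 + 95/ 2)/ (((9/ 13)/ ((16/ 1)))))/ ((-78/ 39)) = -187460/333 = -562.94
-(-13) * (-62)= -806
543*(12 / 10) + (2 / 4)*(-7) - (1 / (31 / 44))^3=192223631/297910 = 645.24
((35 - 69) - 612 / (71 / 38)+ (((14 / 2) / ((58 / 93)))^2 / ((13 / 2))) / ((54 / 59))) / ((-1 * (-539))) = -0.63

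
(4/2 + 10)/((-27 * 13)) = -4/117 = -0.03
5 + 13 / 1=18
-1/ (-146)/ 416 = 1/60736 = 0.00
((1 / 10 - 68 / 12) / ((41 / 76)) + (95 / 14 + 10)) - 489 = -482.53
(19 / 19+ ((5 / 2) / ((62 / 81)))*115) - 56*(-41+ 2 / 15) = 4957157/1860 = 2665.14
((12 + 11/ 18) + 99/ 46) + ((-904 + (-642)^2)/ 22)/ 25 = 8681162/11385 = 762.51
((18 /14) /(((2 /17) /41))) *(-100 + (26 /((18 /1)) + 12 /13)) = -7961831/182 = -43746.32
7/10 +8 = 87/10 = 8.70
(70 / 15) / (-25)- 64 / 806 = -8042/30225 = -0.27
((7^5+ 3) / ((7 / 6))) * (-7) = -100860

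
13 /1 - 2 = 11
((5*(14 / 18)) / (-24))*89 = -3115/216 = -14.42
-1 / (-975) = 1/975 = 0.00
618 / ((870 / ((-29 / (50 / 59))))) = -6077/250 = -24.31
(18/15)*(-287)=-1722/5 = -344.40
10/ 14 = 5/7 = 0.71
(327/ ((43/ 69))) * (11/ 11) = 22563/43 = 524.72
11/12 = 0.92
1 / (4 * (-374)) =-1/1496 = 0.00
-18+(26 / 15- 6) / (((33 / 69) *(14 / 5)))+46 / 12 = -8017/462 = -17.35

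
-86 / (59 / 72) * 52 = -321984/59 = -5457.36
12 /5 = 2.40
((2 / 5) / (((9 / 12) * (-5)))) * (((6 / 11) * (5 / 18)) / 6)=-4/1485 = 0.00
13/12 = 1.08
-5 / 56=-0.09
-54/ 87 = -18/29 = -0.62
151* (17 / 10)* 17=43639/10 = 4363.90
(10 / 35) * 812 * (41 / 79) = 9512/79 = 120.41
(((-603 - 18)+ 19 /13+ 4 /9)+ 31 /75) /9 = -1809641/26325 = -68.74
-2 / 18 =-1/9 = -0.11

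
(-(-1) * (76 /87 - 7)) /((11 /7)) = -3731/957 = -3.90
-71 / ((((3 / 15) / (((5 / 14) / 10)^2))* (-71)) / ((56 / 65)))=0.01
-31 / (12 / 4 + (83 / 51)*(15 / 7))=-3689/772 = -4.78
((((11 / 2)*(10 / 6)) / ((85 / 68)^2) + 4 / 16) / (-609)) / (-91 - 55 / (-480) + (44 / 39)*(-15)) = 38168/409689525 = 0.00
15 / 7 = 2.14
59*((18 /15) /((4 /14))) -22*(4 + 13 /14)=4878/35 = 139.37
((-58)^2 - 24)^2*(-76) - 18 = -847825618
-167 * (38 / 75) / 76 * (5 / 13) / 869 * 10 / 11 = -167/372801 = 0.00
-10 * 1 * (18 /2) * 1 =-90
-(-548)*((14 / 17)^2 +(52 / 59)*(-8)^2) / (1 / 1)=533399088/17051 = 31282.57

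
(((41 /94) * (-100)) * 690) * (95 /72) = -11198125/282 = -39709.66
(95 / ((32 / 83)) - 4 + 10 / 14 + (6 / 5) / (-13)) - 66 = 2577531/14560 = 177.03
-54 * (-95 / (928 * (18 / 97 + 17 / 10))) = 1244025/424328 = 2.93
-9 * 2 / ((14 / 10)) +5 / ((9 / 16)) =-250/63 = -3.97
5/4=1.25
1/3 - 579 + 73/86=-149077/258 = -577.82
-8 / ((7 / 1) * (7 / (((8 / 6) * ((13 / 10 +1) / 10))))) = -184/3675 = -0.05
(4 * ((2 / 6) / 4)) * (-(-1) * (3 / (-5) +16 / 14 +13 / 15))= 148/315 = 0.47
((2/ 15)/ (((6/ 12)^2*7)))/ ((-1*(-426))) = 4/22365 = 0.00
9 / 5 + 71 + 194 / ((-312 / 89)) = 13619/780 = 17.46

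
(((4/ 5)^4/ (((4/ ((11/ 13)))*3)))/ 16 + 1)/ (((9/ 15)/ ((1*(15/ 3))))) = 24419/2925 = 8.35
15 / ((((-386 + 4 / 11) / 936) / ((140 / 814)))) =-23400/3737 = -6.26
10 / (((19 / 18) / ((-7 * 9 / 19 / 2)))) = -5670/361 = -15.71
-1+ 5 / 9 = -4/9 = -0.44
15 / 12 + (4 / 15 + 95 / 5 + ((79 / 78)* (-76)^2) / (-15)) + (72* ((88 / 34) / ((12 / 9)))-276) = -20117623/39780 = -505.72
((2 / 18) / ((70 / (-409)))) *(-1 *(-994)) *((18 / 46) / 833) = -29039/95795 = -0.30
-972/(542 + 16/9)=-4374/2447 = -1.79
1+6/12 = 3/2 = 1.50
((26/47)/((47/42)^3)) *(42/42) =1926288/4879681 = 0.39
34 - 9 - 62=-37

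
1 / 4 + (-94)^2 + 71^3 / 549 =20836049/2196 = 9488.18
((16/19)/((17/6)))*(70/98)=480/2261 = 0.21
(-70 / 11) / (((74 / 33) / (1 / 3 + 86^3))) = -66785915/37 = -1805024.73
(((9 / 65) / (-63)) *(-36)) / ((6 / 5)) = 6/91 = 0.07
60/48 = 5/4 = 1.25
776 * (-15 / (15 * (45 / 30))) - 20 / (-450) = -23278/45 = -517.29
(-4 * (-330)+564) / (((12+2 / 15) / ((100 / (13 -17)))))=-353250/91 = -3881.87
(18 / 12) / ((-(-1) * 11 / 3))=9/22 = 0.41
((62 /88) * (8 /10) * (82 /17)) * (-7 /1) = -19.03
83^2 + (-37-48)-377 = 6427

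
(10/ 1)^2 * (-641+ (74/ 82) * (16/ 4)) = -2613300/41 = -63739.02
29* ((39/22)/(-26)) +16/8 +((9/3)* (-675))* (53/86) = -2361107/1892 = -1247.94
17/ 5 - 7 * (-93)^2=-302698/5 = -60539.60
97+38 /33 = 3239/33 = 98.15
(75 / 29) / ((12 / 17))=425/116 = 3.66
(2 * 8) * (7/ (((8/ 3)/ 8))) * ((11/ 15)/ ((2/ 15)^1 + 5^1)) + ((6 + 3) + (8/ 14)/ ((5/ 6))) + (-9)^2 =4854/35 = 138.69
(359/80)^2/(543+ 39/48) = 128881/3480400 = 0.04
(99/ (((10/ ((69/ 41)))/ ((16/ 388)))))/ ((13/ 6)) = 81972/258505 = 0.32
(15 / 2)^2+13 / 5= 1177/20 = 58.85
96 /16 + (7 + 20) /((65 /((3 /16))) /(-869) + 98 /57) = 1729803/65402 = 26.45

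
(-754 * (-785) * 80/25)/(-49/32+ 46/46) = -60609536/17 = -3565266.82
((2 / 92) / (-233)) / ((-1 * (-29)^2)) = 1/9013838 = 0.00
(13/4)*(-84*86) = -23478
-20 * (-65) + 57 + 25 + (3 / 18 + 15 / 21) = 58081/42 = 1382.88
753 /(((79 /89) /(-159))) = -10655703/79 = -134882.32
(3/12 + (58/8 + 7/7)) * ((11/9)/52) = 0.20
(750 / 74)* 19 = 7125/37 = 192.57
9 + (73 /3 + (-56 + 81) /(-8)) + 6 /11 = 8119/264 = 30.75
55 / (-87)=-55/87 = -0.63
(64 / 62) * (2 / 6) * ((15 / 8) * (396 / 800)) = 99/310 = 0.32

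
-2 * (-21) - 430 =-388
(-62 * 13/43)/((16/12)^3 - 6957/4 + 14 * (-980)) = 6696/5521673 = 0.00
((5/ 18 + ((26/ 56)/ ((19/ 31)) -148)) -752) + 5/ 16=-17210987/19152 = -898.65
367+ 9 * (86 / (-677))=247685/677 = 365.86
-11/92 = -0.12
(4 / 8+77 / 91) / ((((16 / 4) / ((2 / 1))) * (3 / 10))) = 175/78 = 2.24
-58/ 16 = -29/8 = -3.62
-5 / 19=-0.26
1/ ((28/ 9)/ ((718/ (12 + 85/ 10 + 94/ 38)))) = 10.05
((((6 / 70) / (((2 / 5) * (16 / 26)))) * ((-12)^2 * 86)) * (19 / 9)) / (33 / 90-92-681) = -147060/12481 = -11.78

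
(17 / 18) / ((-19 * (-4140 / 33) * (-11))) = -17/471960 = 0.00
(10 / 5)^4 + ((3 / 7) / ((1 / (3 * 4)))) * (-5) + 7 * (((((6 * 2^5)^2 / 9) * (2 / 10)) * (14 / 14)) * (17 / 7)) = 487084/35 = 13916.69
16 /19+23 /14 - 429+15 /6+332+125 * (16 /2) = 120762/133 = 907.98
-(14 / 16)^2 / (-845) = 49/54080 = 0.00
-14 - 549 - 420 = -983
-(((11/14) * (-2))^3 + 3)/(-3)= -302/1029 = -0.29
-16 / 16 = -1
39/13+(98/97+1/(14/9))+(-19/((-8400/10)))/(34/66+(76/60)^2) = 132901991/28496272 = 4.66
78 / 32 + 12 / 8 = 63/16 = 3.94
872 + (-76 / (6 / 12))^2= 23976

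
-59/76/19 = -59/1444 = -0.04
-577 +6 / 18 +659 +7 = 268/3 = 89.33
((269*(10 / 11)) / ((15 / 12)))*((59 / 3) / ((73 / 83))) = 10538344/2409 = 4374.57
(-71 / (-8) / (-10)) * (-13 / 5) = 923/400 = 2.31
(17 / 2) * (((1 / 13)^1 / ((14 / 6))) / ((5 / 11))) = 561/910 = 0.62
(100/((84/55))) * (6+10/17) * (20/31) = 440000/1581 = 278.30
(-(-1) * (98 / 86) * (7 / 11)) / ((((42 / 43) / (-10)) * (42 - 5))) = -245/1221 = -0.20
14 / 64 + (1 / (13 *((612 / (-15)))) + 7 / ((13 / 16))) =8.83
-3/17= -0.18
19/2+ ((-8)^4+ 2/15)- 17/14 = 430964/105 = 4104.42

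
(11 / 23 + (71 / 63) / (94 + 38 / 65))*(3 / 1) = 4366709/2969484 = 1.47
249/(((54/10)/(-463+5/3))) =-21272.59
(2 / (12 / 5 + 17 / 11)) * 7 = 110/31 = 3.55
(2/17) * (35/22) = 35/187 = 0.19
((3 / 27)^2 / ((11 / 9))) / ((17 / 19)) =19/1683 = 0.01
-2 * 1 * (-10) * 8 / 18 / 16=0.56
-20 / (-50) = 2/5 = 0.40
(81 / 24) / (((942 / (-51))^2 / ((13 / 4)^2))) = 1318707/12620288 = 0.10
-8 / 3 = -2.67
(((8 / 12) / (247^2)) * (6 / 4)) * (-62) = -62/61009 = 0.00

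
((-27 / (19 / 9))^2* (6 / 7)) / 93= 118098/78337 = 1.51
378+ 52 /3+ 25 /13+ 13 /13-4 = 15376/39 = 394.26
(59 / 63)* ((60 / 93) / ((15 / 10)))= 2360/5859 = 0.40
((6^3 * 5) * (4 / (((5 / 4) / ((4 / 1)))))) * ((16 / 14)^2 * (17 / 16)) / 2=470016/49 = 9592.16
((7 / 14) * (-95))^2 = 9025/4 = 2256.25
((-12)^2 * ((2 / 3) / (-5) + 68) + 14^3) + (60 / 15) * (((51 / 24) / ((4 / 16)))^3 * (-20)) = -183066/5 = -36613.20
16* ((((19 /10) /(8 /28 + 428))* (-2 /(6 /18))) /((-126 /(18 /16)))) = 57/14990 = 0.00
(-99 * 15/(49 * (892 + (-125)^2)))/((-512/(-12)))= -4455/103594624 = 0.00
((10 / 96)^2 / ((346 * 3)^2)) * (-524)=-3275/620607744 = 0.00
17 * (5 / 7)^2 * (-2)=-850/49 = -17.35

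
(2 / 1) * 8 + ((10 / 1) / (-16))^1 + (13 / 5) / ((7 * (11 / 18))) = 49227/3080 = 15.98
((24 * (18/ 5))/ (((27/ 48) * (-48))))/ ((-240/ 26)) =26/75 = 0.35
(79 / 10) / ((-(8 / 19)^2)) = -28519/640 = -44.56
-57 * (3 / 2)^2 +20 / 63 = -32239/252 = -127.93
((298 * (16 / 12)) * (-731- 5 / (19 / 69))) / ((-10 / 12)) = 357198.48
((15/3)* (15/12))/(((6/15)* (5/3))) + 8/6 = 257/24 = 10.71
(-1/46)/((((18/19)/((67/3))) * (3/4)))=-1273/1863 = -0.68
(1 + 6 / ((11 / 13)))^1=89/11 = 8.09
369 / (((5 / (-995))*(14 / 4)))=-146862/7 = -20980.29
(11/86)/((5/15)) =33/86 = 0.38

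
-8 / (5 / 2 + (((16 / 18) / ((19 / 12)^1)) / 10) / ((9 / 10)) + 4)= -8208/6733 = -1.22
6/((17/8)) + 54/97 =3.38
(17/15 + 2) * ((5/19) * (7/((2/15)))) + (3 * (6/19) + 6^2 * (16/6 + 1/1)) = 6697/38 = 176.24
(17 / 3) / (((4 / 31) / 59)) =2591.08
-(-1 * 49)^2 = -2401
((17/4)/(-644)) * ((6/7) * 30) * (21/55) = -459/7084 = -0.06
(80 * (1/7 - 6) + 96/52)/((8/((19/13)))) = -100871/1183 = -85.27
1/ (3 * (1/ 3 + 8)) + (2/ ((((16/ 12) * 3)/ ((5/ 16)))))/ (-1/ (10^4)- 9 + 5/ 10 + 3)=31877/2750050 = 0.01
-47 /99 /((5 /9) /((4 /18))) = -94/495 = -0.19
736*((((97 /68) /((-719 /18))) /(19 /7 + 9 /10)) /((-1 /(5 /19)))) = 4888800/2554607 = 1.91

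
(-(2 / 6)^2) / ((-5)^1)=1/45 = 0.02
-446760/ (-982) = 223380/491 = 454.95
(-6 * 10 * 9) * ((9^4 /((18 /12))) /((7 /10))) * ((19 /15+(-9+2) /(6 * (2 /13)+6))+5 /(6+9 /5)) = -275299560/91 = -3025269.89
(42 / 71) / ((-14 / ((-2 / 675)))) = 2/15975 = 0.00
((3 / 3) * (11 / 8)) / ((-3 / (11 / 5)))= -121/120 = -1.01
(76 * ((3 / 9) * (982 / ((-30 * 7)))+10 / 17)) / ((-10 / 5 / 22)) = 811.33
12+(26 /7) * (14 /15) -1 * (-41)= 847/15 = 56.47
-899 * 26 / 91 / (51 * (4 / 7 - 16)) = 899/2754 = 0.33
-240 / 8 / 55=-6/11 = -0.55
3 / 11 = 0.27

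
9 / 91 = 0.10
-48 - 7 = -55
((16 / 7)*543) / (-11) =-8688/77 = -112.83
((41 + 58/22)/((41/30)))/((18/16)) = 12800/451 = 28.38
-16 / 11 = -1.45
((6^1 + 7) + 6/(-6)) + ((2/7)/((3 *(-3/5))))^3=2999564/250047 = 12.00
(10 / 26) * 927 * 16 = 74160/13 = 5704.62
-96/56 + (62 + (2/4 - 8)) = 739/14 = 52.79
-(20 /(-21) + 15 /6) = -65/42 = -1.55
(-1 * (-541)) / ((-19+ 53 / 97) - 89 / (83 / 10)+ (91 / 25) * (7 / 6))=-653338650/30106513 = -21.70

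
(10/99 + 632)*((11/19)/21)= 62578/3591 = 17.43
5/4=1.25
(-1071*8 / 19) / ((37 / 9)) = -77112/703 = -109.69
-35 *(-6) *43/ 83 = 9030/83 = 108.80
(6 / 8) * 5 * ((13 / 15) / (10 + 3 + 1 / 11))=143/576 = 0.25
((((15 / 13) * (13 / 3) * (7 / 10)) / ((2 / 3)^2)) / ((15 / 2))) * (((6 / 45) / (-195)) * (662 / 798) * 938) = -155239/277875 = -0.56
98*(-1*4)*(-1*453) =177576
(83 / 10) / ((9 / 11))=913/90 = 10.14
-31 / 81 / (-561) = 31/45441 = 0.00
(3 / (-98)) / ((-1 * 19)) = 3/1862 = 0.00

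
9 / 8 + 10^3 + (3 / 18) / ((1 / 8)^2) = 24283/24 = 1011.79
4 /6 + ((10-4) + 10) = 50/3 = 16.67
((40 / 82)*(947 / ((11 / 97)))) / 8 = 459295/902 = 509.20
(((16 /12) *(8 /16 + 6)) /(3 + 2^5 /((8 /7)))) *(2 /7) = 52/651 = 0.08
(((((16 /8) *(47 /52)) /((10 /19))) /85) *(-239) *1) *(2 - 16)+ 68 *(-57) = -41335811/11050 = -3740.80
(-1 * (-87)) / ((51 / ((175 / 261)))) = 175/153 = 1.14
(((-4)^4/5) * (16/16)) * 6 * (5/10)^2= 384/5 = 76.80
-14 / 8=-7/4 = -1.75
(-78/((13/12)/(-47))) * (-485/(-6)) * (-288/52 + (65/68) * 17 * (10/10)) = 2930034.23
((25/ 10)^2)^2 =625/16 = 39.06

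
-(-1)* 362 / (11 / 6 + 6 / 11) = 23892/157 = 152.18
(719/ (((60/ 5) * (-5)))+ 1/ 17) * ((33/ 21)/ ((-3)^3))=133793/192780 = 0.69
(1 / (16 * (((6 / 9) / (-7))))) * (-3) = 63/32 = 1.97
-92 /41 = -2.24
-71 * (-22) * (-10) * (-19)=296780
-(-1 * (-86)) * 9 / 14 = -387/7 = -55.29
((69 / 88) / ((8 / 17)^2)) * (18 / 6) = 59823/5632 = 10.62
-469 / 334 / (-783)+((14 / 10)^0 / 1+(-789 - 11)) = -208955609/261522 = -799.00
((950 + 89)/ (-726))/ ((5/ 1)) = -0.29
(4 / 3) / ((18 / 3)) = 0.22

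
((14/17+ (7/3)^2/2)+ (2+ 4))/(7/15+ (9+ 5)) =14605/22134 = 0.66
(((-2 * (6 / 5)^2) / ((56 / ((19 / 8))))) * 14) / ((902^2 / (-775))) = 5301/3254416 = 0.00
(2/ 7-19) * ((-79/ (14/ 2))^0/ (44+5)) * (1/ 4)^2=-131/5488 = -0.02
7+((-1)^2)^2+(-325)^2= 105633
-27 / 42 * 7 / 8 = -9/16 = -0.56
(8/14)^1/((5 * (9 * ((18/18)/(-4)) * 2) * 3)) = -8/945 = -0.01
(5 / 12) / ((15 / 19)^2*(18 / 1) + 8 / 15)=9025/254552 = 0.04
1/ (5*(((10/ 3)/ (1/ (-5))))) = -3/250 = -0.01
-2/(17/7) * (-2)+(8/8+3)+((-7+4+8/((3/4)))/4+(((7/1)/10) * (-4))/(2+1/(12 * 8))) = 1214819/196860 = 6.17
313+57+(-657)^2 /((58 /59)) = 25488751/58 = 439461.22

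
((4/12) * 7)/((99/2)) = 14/297 = 0.05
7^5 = 16807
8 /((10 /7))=28/5 = 5.60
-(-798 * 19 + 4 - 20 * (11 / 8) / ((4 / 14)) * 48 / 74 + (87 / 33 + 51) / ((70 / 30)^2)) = 303344614/19943 = 15210.58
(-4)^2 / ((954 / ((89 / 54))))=356/12879 = 0.03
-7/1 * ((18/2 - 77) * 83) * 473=18687284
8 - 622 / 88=41/44 = 0.93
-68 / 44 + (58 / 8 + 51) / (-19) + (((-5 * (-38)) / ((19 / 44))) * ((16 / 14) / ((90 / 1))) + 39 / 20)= 192637/65835 = 2.93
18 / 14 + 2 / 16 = 79/56 = 1.41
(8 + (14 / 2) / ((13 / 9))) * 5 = 835/13 = 64.23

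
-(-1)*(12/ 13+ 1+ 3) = 4.92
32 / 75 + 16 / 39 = 272/325 = 0.84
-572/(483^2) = -572/233289 = 0.00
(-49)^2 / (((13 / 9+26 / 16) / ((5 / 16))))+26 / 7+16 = 817311/3094 = 264.16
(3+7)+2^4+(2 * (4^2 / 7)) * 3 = 278/7 = 39.71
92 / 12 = 23/3 = 7.67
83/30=2.77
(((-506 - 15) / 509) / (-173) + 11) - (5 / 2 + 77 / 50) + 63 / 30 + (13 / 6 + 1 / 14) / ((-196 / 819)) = -123456667/431479300 = -0.29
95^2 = 9025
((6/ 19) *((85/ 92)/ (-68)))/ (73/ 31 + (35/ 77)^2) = -56265/33589568 = 0.00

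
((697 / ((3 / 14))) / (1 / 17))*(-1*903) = -49931686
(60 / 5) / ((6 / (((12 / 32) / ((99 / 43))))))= 43/132 = 0.33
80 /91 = 0.88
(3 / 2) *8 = 12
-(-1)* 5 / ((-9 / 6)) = -10/3 = -3.33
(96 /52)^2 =576/169 = 3.41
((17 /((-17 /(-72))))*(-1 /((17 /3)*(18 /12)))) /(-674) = 72/5729 = 0.01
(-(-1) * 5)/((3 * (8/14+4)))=35/96 = 0.36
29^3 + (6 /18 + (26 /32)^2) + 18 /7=131134429/5376 = 24392.56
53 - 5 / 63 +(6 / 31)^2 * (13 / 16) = 12823267/242172 = 52.95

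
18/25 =0.72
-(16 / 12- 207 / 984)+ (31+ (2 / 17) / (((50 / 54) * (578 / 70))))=722558387/24171960 = 29.89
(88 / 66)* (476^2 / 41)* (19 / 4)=4304944/123 = 34999.54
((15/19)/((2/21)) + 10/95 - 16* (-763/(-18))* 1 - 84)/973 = -257809/332766 = -0.77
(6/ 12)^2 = 1/4 = 0.25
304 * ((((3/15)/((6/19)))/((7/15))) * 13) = 37544/7 = 5363.43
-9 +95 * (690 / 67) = 64947/67 = 969.36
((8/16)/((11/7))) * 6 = 21/11 = 1.91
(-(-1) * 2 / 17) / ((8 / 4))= 1/17 = 0.06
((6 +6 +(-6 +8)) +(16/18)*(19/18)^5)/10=1.52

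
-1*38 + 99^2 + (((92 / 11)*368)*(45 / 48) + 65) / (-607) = 65155096/6677 = 9758.14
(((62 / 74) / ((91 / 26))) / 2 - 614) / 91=-158995/23569 = -6.75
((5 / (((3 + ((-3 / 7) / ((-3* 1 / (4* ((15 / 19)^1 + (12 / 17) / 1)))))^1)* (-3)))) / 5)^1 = -323/3735 = -0.09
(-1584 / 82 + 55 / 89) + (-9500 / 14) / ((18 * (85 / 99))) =-62.61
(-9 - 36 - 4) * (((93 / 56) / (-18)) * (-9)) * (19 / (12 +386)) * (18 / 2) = -111321/6368 = -17.48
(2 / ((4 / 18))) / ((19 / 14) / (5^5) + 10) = 393750/437519 = 0.90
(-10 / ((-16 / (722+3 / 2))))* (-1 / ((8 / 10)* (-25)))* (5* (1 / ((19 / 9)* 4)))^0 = 1447/64 = 22.61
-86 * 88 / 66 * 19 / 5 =-6536/15 = -435.73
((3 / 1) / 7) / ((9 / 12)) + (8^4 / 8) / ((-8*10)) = -204/35 = -5.83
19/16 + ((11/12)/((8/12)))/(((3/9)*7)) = 199/112 = 1.78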